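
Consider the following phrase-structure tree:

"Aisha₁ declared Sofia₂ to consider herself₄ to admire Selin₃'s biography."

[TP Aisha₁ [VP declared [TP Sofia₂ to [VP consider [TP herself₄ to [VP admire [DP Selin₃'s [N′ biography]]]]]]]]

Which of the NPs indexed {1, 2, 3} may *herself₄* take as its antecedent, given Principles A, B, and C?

{2}

*herself* is an anaphor, so Principle A applies: it must be bound in its binding domain.
Binding domain of *herself₄*: the embedded TP, whose subject is Sofia₂.
*Aisha₁* c-commands the anaphor but is outside its binding domain → cannot satisfy Principle A.
*Sofia₂* c-commands the anaphor within its binding domain → licit binder.
*Selin₃* does not c-command the anaphor → cannot bind it.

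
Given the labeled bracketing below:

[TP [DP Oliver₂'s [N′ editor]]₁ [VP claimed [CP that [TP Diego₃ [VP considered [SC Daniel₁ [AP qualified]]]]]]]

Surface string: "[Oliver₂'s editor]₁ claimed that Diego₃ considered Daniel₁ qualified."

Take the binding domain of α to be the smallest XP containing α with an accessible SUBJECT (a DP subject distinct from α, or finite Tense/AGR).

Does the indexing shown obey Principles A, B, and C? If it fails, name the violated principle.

Principle C

The two coindexed NPs are *[Oliver₂'s editor]₁* and *Daniel₁*.
*Daniel₁* is an R-expression. Principle C requires it to be free everywhere.
*[Oliver₂'s editor]₁* c-commands it and carries the same index.
The R-expression is bound → Principle C violation.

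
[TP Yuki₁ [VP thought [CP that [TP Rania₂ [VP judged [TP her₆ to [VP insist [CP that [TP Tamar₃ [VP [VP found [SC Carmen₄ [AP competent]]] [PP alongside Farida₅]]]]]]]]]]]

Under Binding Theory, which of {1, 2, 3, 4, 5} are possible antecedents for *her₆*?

*her* is a pronoun, so Principle B applies: it must be free in its binding domain.
Binding domain of *her₆*: the embedded TP, whose subject is Rania₂.
*Yuki₁* c-commands the pronoun but from outside its binding domain, and is not c-commanded by it → coindexation permitted.
*Rania₂* c-commands the pronoun within its binding domain → coindexation would violate Principle B.
*Tamar₃*: the pronoun c-commands this R-expression → coindexation would violate Principle C on *Tamar₃*.
*Carmen₄*: the pronoun c-commands this R-expression → coindexation would violate Principle C on *Carmen₄*.
*Farida₅*: the pronoun c-commands this R-expression → coindexation would violate Principle C on *Farida₅*.

{1}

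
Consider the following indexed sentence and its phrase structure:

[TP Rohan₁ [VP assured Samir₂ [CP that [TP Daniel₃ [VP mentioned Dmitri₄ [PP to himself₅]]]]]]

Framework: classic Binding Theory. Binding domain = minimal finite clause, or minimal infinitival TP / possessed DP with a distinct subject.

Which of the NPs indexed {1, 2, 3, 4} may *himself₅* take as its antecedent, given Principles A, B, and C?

*himself* is an anaphor, so Principle A applies: it must be bound in its binding domain.
Binding domain of *himself₅*: the embedded TP, whose subject is Daniel₃.
*Rohan₁* c-commands the anaphor but is outside its binding domain → cannot satisfy Principle A.
*Samir₂* c-commands the anaphor but is outside its binding domain → cannot satisfy Principle A.
*Daniel₃* c-commands the anaphor within its binding domain → licit binder.
*Dmitri₄* c-commands the anaphor within its binding domain → licit binder.

{3, 4}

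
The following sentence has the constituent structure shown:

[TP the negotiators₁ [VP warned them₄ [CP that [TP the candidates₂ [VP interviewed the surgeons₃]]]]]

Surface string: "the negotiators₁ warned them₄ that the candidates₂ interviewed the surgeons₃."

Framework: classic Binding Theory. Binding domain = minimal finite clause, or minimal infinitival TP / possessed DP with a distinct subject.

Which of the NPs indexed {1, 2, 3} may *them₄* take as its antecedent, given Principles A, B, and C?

none

*them* is a pronoun, so Principle B applies: it must be free in its binding domain.
Binding domain of *them₄*: the matrix TP, whose subject is the negotiators₁.
*the negotiators₁* c-commands the pronoun within its binding domain → coindexation would violate Principle B.
*the candidates₂*: the pronoun c-commands this R-expression → coindexation would violate Principle C on *the candidates₂*.
*the surgeons₃*: the pronoun c-commands this R-expression → coindexation would violate Principle C on *the surgeons₃*.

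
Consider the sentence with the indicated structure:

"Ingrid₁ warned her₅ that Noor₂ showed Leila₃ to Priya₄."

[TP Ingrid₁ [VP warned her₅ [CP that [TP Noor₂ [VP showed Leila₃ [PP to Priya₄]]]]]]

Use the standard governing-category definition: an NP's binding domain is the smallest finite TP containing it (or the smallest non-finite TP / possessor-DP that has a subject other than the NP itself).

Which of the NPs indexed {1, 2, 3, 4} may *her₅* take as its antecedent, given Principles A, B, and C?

*her* is a pronoun, so Principle B applies: it must be free in its binding domain.
Binding domain of *her₅*: the matrix TP, whose subject is Ingrid₁.
*Ingrid₁* c-commands the pronoun within its binding domain → coindexation would violate Principle B.
*Noor₂*: the pronoun c-commands this R-expression → coindexation would violate Principle C on *Noor₂*.
*Leila₃*: the pronoun c-commands this R-expression → coindexation would violate Principle C on *Leila₃*.
*Priya₄*: the pronoun c-commands this R-expression → coindexation would violate Principle C on *Priya₄*.

none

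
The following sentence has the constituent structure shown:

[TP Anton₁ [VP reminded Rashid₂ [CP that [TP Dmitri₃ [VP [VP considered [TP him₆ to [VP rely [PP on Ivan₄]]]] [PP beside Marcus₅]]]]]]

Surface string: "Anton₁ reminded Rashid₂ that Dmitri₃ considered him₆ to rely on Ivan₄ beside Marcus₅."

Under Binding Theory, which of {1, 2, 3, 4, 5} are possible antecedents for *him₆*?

*him* is a pronoun, so Principle B applies: it must be free in its binding domain.
Binding domain of *him₆*: the embedded TP, whose subject is Dmitri₃.
*Anton₁* c-commands the pronoun but from outside its binding domain, and is not c-commanded by it → coindexation permitted.
*Rashid₂* c-commands the pronoun but from outside its binding domain, and is not c-commanded by it → coindexation permitted.
*Dmitri₃* c-commands the pronoun within its binding domain → coindexation would violate Principle B.
*Ivan₄*: the pronoun c-commands this R-expression → coindexation would violate Principle C on *Ivan₄*.
*Marcus₅* and the pronoun do not c-command one another → neither Principle B nor Principle C is at stake; coindexation permitted.

{1, 2, 5}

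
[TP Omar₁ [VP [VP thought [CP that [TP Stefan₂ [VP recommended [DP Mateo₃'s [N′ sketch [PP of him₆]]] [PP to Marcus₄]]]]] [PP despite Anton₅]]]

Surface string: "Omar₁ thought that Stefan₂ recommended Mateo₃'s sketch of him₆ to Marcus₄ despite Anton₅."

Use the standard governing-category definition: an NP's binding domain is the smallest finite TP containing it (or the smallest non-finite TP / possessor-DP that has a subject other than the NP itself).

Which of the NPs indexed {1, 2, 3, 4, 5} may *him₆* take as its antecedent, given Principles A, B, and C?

*him* is a pronoun, so Principle B applies: it must be free in its binding domain.
Binding domain of *him₆*: the possessed DP, whose subject is Mateo₃.
*Omar₁* c-commands the pronoun but from outside its binding domain, and is not c-commanded by it → coindexation permitted.
*Stefan₂* c-commands the pronoun but from outside its binding domain, and is not c-commanded by it → coindexation permitted.
*Mateo₃* c-commands the pronoun within its binding domain → coindexation would violate Principle B.
*Marcus₄* and the pronoun do not c-command one another → neither Principle B nor Principle C is at stake; coindexation permitted.
*Anton₅* and the pronoun do not c-command one another → neither Principle B nor Principle C is at stake; coindexation permitted.

{1, 2, 4, 5}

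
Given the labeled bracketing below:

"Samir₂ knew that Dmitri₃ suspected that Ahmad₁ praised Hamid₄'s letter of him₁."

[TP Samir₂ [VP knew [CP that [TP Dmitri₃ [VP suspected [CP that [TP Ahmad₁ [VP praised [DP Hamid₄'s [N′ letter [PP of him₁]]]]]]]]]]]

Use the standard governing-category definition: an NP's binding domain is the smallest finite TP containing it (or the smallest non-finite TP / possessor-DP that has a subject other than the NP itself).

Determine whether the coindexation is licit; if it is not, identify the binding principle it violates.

grammatical

The two coindexed NPs are *Ahmad₁* and *him₁*.
*him₁* is a pronoun; its binding domain is the possessed DP, whose subject is Hamid₄. Within that domain it is c-commanded only by *Hamid₄*, which carries a different index — the pronoun is free locally, so Principle B holds.
*Ahmad₁* is an R-expression; *him₁* does not c-command it, and no other NP shares its index, so Principle C is satisfied.
All principles are respected.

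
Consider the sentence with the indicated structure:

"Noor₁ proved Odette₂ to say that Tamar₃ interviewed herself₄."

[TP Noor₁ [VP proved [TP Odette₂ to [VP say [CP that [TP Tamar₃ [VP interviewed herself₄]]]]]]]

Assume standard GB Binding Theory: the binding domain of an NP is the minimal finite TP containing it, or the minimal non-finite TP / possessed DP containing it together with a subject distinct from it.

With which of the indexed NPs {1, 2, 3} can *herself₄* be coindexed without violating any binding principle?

*herself* is an anaphor, so Principle A applies: it must be bound in its binding domain.
Binding domain of *herself₄*: the embedded TP, whose subject is Tamar₃.
*Noor₁* c-commands the anaphor but is outside its binding domain → cannot satisfy Principle A.
*Odette₂* c-commands the anaphor but is outside its binding domain → cannot satisfy Principle A.
*Tamar₃* c-commands the anaphor within its binding domain → licit binder.

{3}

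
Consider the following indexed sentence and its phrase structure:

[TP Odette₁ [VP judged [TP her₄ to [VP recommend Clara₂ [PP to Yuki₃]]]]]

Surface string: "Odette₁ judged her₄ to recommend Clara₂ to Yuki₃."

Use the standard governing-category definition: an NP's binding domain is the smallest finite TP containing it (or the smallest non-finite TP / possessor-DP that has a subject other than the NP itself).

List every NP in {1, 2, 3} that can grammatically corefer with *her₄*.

*her* is a pronoun, so Principle B applies: it must be free in its binding domain.
Binding domain of *her₄*: the matrix TP, whose subject is Odette₁.
*Odette₁* c-commands the pronoun within its binding domain → coindexation would violate Principle B.
*Clara₂*: the pronoun c-commands this R-expression → coindexation would violate Principle C on *Clara₂*.
*Yuki₃*: the pronoun c-commands this R-expression → coindexation would violate Principle C on *Yuki₃*.

none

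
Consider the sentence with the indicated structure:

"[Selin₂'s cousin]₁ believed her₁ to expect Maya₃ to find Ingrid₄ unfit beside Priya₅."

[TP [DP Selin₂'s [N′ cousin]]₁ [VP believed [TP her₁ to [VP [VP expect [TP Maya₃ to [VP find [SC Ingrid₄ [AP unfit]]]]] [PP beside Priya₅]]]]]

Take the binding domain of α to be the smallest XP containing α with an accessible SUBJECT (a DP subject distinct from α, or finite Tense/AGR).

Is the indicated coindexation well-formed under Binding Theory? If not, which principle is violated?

Principle B

The two coindexed NPs are *[Selin₂'s cousin]₁* and *her₁*.
*her₁* is a pronoun. Its binding domain is the matrix TP, whose subject is [Selin₂'s cousin]₁.
*[Selin₂'s cousin]₁* c-commands it within that domain and carries the same index.
The pronoun is locally bound → Principle B violation.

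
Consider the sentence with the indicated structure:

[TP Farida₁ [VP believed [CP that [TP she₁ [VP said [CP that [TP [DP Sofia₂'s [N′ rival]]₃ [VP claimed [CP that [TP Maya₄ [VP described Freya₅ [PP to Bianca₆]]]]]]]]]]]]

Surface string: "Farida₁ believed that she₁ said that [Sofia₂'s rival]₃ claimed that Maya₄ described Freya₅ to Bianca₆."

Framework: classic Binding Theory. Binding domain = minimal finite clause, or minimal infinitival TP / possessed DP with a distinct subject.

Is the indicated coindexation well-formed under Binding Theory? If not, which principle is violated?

The two coindexed NPs are *Farida₁* and *she₁*.
*she₁* is a pronoun; nothing c-commands it within its binding domain (the embedded TP.), so Principle B holds trivially.
*Farida₁* is an R-expression; *she₁* does not c-command it, and no other NP shares its index, so Principle C is satisfied.
All principles are respected.

grammatical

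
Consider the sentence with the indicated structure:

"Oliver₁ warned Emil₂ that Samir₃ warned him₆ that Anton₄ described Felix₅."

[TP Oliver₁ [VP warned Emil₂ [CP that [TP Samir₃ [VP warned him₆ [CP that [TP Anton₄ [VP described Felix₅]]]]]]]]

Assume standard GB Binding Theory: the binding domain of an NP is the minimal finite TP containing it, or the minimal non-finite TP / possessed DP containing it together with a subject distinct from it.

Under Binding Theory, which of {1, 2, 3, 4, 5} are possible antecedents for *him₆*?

*him* is a pronoun, so Principle B applies: it must be free in its binding domain.
Binding domain of *him₆*: the embedded TP, whose subject is Samir₃.
*Oliver₁* c-commands the pronoun but from outside its binding domain, and is not c-commanded by it → coindexation permitted.
*Emil₂* c-commands the pronoun but from outside its binding domain, and is not c-commanded by it → coindexation permitted.
*Samir₃* c-commands the pronoun within its binding domain → coindexation would violate Principle B.
*Anton₄*: the pronoun c-commands this R-expression → coindexation would violate Principle C on *Anton₄*.
*Felix₅*: the pronoun c-commands this R-expression → coindexation would violate Principle C on *Felix₅*.

{1, 2}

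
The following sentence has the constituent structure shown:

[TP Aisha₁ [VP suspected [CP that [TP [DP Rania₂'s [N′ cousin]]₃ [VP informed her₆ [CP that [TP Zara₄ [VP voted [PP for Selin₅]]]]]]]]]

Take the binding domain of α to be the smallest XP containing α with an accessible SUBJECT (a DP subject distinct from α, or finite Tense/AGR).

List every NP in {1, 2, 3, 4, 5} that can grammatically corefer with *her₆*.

{1, 2}

*her* is a pronoun, so Principle B applies: it must be free in its binding domain.
Binding domain of *her₆*: the embedded TP, whose subject is [Rania₂'s cousin]₃.
*Aisha₁* c-commands the pronoun but from outside its binding domain, and is not c-commanded by it → coindexation permitted.
*Rania₂* and the pronoun do not c-command one another → neither Principle B nor Principle C is at stake; coindexation permitted.
*[Rania₂'s cousin]₃* c-commands the pronoun within its binding domain → coindexation would violate Principle B.
*Zara₄*: the pronoun c-commands this R-expression → coindexation would violate Principle C on *Zara₄*.
*Selin₅*: the pronoun c-commands this R-expression → coindexation would violate Principle C on *Selin₅*.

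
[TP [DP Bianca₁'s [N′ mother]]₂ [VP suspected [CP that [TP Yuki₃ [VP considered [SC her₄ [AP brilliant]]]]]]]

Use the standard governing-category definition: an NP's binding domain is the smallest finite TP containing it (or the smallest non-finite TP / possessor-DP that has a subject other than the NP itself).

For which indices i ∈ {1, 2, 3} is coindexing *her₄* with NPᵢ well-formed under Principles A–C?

{1, 2}

*her* is a pronoun, so Principle B applies: it must be free in its binding domain.
Binding domain of *her₄*: the embedded TP, whose subject is Yuki₃.
*Bianca₁* and the pronoun do not c-command one another → neither Principle B nor Principle C is at stake; coindexation permitted.
*[Bianca₁'s mother]₂* c-commands the pronoun but from outside its binding domain, and is not c-commanded by it → coindexation permitted.
*Yuki₃* c-commands the pronoun within its binding domain → coindexation would violate Principle B.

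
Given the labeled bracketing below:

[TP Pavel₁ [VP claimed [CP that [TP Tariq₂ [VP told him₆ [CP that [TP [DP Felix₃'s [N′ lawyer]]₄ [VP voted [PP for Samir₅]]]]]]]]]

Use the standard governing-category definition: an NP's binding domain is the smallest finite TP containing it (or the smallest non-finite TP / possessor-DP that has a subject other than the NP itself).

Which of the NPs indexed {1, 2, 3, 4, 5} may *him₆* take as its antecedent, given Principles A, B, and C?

{1}

*him* is a pronoun, so Principle B applies: it must be free in its binding domain.
Binding domain of *him₆*: the embedded TP, whose subject is Tariq₂.
*Pavel₁* c-commands the pronoun but from outside its binding domain, and is not c-commanded by it → coindexation permitted.
*Tariq₂* c-commands the pronoun within its binding domain → coindexation would violate Principle B.
*Felix₃*: the pronoun c-commands this R-expression → coindexation would violate Principle C on *Felix₃*.
*[Felix₃'s lawyer]₄*: the pronoun c-commands this R-expression → coindexation would violate Principle C on *[Felix₃'s lawyer]₄*.
*Samir₅*: the pronoun c-commands this R-expression → coindexation would violate Principle C on *Samir₅*.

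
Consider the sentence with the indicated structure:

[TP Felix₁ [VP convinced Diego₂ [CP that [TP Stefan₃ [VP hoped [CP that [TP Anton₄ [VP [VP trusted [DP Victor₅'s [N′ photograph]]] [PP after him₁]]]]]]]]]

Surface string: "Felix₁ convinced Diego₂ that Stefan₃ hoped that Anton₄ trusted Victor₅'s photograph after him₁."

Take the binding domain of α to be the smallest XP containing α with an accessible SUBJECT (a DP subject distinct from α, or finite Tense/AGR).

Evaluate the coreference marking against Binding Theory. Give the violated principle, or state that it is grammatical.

grammatical

The two coindexed NPs are *Felix₁* and *him₁*.
*him₁* is a pronoun; its binding domain is the embedded TP, whose subject is Anton₄. Within that domain it is c-commanded only by *Anton₄*, which carries a different index — the pronoun is free locally, so Principle B holds.
*Felix₁* is an R-expression; *him₁* does not c-command it, and no other NP shares its index, so Principle C is satisfied.
All principles are respected.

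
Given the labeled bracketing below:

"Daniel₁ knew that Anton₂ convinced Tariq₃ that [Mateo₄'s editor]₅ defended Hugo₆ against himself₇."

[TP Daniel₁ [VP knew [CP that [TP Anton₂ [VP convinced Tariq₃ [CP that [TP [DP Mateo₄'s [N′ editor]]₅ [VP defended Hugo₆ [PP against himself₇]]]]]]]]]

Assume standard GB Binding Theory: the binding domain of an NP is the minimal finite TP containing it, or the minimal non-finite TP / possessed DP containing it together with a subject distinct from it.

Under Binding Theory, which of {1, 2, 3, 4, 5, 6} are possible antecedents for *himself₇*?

*himself* is an anaphor, so Principle A applies: it must be bound in its binding domain.
Binding domain of *himself₇*: the embedded TP, whose subject is [Mateo₄'s editor]₅.
*Daniel₁* c-commands the anaphor but is outside its binding domain → cannot satisfy Principle A.
*Anton₂* c-commands the anaphor but is outside its binding domain → cannot satisfy Principle A.
*Tariq₃* c-commands the anaphor but is outside its binding domain → cannot satisfy Principle A.
*Mateo₄* does not c-command the anaphor → cannot bind it.
*[Mateo₄'s editor]₅* c-commands the anaphor within its binding domain → licit binder.
*Hugo₆* c-commands the anaphor within its binding domain → licit binder.

{5, 6}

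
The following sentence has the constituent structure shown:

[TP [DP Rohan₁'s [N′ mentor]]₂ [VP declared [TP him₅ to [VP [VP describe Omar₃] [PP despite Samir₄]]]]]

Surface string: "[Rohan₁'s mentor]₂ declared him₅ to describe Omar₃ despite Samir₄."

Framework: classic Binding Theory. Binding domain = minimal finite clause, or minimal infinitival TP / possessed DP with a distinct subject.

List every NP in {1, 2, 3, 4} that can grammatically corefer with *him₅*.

*him* is a pronoun, so Principle B applies: it must be free in its binding domain.
Binding domain of *him₅*: the matrix TP, whose subject is [Rohan₁'s mentor]₂.
*Rohan₁* and the pronoun do not c-command one another → neither Principle B nor Principle C is at stake; coindexation permitted.
*[Rohan₁'s mentor]₂* c-commands the pronoun within its binding domain → coindexation would violate Principle B.
*Omar₃*: the pronoun c-commands this R-expression → coindexation would violate Principle C on *Omar₃*.
*Samir₄*: the pronoun c-commands this R-expression → coindexation would violate Principle C on *Samir₄*.

{1}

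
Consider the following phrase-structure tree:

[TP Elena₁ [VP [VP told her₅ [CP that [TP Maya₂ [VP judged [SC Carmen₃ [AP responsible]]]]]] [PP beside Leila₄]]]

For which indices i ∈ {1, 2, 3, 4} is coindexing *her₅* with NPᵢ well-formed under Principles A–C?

*her* is a pronoun, so Principle B applies: it must be free in its binding domain.
Binding domain of *her₅*: the matrix TP, whose subject is Elena₁.
*Elena₁* c-commands the pronoun within its binding domain → coindexation would violate Principle B.
*Maya₂*: the pronoun c-commands this R-expression → coindexation would violate Principle C on *Maya₂*.
*Carmen₃*: the pronoun c-commands this R-expression → coindexation would violate Principle C on *Carmen₃*.
*Leila₄* and the pronoun do not c-command one another → neither Principle B nor Principle C is at stake; coindexation permitted.

{4}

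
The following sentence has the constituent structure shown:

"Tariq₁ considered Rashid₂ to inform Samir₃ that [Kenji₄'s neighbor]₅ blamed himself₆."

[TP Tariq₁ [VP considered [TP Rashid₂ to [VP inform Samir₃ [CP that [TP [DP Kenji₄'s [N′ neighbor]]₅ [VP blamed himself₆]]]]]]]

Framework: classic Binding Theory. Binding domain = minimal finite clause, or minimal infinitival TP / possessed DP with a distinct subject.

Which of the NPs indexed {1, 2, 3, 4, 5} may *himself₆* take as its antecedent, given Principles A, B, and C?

{5}

*himself* is an anaphor, so Principle A applies: it must be bound in its binding domain.
Binding domain of *himself₆*: the embedded TP, whose subject is [Kenji₄'s neighbor]₅.
*Tariq₁* c-commands the anaphor but is outside its binding domain → cannot satisfy Principle A.
*Rashid₂* c-commands the anaphor but is outside its binding domain → cannot satisfy Principle A.
*Samir₃* c-commands the anaphor but is outside its binding domain → cannot satisfy Principle A.
*Kenji₄* does not c-command the anaphor → cannot bind it.
*[Kenji₄'s neighbor]₅* c-commands the anaphor within its binding domain → licit binder.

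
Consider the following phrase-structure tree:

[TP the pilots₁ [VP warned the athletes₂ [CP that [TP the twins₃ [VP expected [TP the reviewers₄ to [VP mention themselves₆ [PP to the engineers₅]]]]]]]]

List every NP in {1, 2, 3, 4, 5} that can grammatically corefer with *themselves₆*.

{4}

*themselves* is an anaphor, so Principle A applies: it must be bound in its binding domain.
Binding domain of *themselves₆*: the embedded TP, whose subject is the reviewers₄.
*the pilots₁* c-commands the anaphor but is outside its binding domain → cannot satisfy Principle A.
*the athletes₂* c-commands the anaphor but is outside its binding domain → cannot satisfy Principle A.
*the twins₃* c-commands the anaphor but is outside its binding domain → cannot satisfy Principle A.
*the reviewers₄* c-commands the anaphor within its binding domain → licit binder.
*the engineers₅* does not c-command the anaphor → cannot bind it.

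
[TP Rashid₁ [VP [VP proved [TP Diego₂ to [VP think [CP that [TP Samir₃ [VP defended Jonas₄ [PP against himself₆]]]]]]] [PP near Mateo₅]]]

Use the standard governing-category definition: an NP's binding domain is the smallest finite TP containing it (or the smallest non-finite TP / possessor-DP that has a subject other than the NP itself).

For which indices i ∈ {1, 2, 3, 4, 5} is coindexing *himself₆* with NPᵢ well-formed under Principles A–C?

*himself* is an anaphor, so Principle A applies: it must be bound in its binding domain.
Binding domain of *himself₆*: the embedded TP, whose subject is Samir₃.
*Rashid₁* c-commands the anaphor but is outside its binding domain → cannot satisfy Principle A.
*Diego₂* c-commands the anaphor but is outside its binding domain → cannot satisfy Principle A.
*Samir₃* c-commands the anaphor within its binding domain → licit binder.
*Jonas₄* c-commands the anaphor within its binding domain → licit binder.
*Mateo₅* does not c-command the anaphor → cannot bind it.

{3, 4}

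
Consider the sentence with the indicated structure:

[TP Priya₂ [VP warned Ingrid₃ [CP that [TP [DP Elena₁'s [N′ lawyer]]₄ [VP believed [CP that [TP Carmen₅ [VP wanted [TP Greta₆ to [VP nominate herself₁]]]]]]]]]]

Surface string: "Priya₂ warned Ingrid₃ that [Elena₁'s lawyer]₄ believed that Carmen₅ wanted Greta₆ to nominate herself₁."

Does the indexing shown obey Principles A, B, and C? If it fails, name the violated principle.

Principle A

The two coindexed NPs are *Elena₁* and *herself₁*.
*herself₁* is an anaphor. Principle A requires it to be bound within its binding domain — the embedded TP, whose subject is Greta₆.
Within that domain it is c-commanded by *Greta₆*, which does not share its index.
*Elena₁* does not c-command the anaphor at all.
The anaphor is unbound in its domain → Principle A violation.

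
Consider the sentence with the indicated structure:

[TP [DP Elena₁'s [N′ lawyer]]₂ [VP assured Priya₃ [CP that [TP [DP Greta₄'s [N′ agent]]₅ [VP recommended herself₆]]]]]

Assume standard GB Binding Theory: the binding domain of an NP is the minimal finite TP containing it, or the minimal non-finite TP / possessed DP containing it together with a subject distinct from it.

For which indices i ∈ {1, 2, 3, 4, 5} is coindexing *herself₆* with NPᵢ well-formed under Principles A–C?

*herself* is an anaphor, so Principle A applies: it must be bound in its binding domain.
Binding domain of *herself₆*: the embedded TP, whose subject is [Greta₄'s agent]₅.
*Elena₁* does not c-command the anaphor → cannot bind it.
*[Elena₁'s lawyer]₂* c-commands the anaphor but is outside its binding domain → cannot satisfy Principle A.
*Priya₃* c-commands the anaphor but is outside its binding domain → cannot satisfy Principle A.
*Greta₄* does not c-command the anaphor → cannot bind it.
*[Greta₄'s agent]₅* c-commands the anaphor within its binding domain → licit binder.

{5}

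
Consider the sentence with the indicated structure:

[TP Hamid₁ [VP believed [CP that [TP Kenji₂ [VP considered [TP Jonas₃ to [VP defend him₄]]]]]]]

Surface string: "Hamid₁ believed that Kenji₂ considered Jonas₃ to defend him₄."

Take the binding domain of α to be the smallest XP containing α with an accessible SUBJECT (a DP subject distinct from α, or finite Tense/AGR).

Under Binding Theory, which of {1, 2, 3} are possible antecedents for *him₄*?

{1, 2}

*him* is a pronoun, so Principle B applies: it must be free in its binding domain.
Binding domain of *him₄*: the embedded TP, whose subject is Jonas₃.
*Hamid₁* c-commands the pronoun but from outside its binding domain, and is not c-commanded by it → coindexation permitted.
*Kenji₂* c-commands the pronoun but from outside its binding domain, and is not c-commanded by it → coindexation permitted.
*Jonas₃* c-commands the pronoun within its binding domain → coindexation would violate Principle B.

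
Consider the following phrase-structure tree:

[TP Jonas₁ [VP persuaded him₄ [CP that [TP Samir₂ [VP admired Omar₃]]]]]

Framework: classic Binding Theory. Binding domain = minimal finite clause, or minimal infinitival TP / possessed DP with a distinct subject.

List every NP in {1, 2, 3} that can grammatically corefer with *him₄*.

*him* is a pronoun, so Principle B applies: it must be free in its binding domain.
Binding domain of *him₄*: the matrix TP, whose subject is Jonas₁.
*Jonas₁* c-commands the pronoun within its binding domain → coindexation would violate Principle B.
*Samir₂*: the pronoun c-commands this R-expression → coindexation would violate Principle C on *Samir₂*.
*Omar₃*: the pronoun c-commands this R-expression → coindexation would violate Principle C on *Omar₃*.

none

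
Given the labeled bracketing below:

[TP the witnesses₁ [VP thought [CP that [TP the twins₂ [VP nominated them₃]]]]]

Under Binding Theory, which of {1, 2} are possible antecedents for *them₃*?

{1}

*them* is a pronoun, so Principle B applies: it must be free in its binding domain.
Binding domain of *them₃*: the embedded TP, whose subject is the twins₂.
*the witnesses₁* c-commands the pronoun but from outside its binding domain, and is not c-commanded by it → coindexation permitted.
*the twins₂* c-commands the pronoun within its binding domain → coindexation would violate Principle B.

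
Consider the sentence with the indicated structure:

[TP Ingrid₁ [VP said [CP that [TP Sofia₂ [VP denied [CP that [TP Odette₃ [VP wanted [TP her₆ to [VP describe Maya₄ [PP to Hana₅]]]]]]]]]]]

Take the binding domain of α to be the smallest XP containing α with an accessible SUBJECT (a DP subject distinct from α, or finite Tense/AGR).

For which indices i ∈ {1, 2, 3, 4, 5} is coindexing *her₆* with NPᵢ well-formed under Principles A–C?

{1, 2}

*her* is a pronoun, so Principle B applies: it must be free in its binding domain.
Binding domain of *her₆*: the embedded TP, whose subject is Odette₃.
*Ingrid₁* c-commands the pronoun but from outside its binding domain, and is not c-commanded by it → coindexation permitted.
*Sofia₂* c-commands the pronoun but from outside its binding domain, and is not c-commanded by it → coindexation permitted.
*Odette₃* c-commands the pronoun within its binding domain → coindexation would violate Principle B.
*Maya₄*: the pronoun c-commands this R-expression → coindexation would violate Principle C on *Maya₄*.
*Hana₅*: the pronoun c-commands this R-expression → coindexation would violate Principle C on *Hana₅*.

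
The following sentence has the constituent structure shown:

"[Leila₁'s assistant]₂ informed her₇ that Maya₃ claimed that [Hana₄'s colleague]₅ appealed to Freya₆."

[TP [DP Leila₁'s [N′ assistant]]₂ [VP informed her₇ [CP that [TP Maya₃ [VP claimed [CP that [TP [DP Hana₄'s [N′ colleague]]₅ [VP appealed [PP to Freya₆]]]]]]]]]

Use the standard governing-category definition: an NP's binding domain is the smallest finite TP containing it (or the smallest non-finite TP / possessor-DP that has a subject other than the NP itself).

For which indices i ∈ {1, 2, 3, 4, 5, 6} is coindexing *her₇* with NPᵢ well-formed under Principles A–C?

{1}

*her* is a pronoun, so Principle B applies: it must be free in its binding domain.
Binding domain of *her₇*: the matrix TP, whose subject is [Leila₁'s assistant]₂.
*Leila₁* and the pronoun do not c-command one another → neither Principle B nor Principle C is at stake; coindexation permitted.
*[Leila₁'s assistant]₂* c-commands the pronoun within its binding domain → coindexation would violate Principle B.
*Maya₃*: the pronoun c-commands this R-expression → coindexation would violate Principle C on *Maya₃*.
*Hana₄*: the pronoun c-commands this R-expression → coindexation would violate Principle C on *Hana₄*.
*[Hana₄'s colleague]₅*: the pronoun c-commands this R-expression → coindexation would violate Principle C on *[Hana₄'s colleague]₅*.
*Freya₆*: the pronoun c-commands this R-expression → coindexation would violate Principle C on *Freya₆*.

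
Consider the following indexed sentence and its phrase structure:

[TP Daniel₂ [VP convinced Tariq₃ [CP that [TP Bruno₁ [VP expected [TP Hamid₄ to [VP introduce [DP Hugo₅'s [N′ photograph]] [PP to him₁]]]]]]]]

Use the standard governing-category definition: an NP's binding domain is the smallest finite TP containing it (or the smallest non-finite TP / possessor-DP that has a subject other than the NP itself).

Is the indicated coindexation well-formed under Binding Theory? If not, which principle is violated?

grammatical

The two coindexed NPs are *Bruno₁* and *him₁*.
*him₁* is a pronoun; its binding domain is the embedded TP, whose subject is Hamid₄. Within that domain it is c-commanded only by *Hamid₄*, which carries a different index — the pronoun is free locally, so Principle B holds.
*Bruno₁* is an R-expression; *him₁* does not c-command it, and no other NP shares its index, so Principle C is satisfied.
All principles are respected.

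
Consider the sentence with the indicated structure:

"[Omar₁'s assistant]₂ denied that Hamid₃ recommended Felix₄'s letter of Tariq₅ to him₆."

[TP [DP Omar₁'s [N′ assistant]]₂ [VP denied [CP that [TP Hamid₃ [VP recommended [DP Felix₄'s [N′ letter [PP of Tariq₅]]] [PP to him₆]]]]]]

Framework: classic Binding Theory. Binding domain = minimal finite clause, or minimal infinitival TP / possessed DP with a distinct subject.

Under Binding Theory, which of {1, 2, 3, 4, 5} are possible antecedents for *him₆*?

*him* is a pronoun, so Principle B applies: it must be free in its binding domain.
Binding domain of *him₆*: the embedded TP, whose subject is Hamid₃.
*Omar₁* and the pronoun do not c-command one another → neither Principle B nor Principle C is at stake; coindexation permitted.
*[Omar₁'s assistant]₂* c-commands the pronoun but from outside its binding domain, and is not c-commanded by it → coindexation permitted.
*Hamid₃* c-commands the pronoun within its binding domain → coindexation would violate Principle B.
*Felix₄* and the pronoun do not c-command one another → neither Principle B nor Principle C is at stake; coindexation permitted.
*Tariq₅* and the pronoun do not c-command one another → neither Principle B nor Principle C is at stake; coindexation permitted.

{1, 2, 4, 5}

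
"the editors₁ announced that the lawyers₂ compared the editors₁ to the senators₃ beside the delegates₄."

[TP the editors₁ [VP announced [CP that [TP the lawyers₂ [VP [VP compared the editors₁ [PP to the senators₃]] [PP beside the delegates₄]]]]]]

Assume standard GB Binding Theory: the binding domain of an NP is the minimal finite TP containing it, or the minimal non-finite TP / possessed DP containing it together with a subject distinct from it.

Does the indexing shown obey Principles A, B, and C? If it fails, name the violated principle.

Principle C

The two coindexed NPs are *the editors₁* (the higher occurrence) and *the editors₁* (the lower occurrence).
*the editors₁* (the lower occurrence) is an R-expression. Principle C requires it to be free everywhere.
*the editors₁* (the higher occurrence) c-commands it and carries the same index.
The R-expression is bound → Principle C violation.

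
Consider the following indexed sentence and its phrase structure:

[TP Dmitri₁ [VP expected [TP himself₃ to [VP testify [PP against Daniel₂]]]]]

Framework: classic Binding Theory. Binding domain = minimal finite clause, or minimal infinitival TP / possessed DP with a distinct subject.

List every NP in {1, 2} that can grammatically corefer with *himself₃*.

{1}

*himself* is an anaphor, so Principle A applies: it must be bound in its binding domain.
Binding domain of *himself₃*: the matrix TP, whose subject is Dmitri₁.
*Dmitri₁* c-commands the anaphor within its binding domain → licit binder.
*Daniel₂* does not c-command the anaphor → cannot bind it.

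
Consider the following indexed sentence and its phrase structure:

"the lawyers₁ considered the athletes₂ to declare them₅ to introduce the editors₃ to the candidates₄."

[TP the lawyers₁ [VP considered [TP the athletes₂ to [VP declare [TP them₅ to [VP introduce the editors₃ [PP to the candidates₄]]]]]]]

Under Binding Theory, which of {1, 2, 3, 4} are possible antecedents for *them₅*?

{1}

*them* is a pronoun, so Principle B applies: it must be free in its binding domain.
Binding domain of *them₅*: the embedded TP, whose subject is the athletes₂.
*the lawyers₁* c-commands the pronoun but from outside its binding domain, and is not c-commanded by it → coindexation permitted.
*the athletes₂* c-commands the pronoun within its binding domain → coindexation would violate Principle B.
*the editors₃*: the pronoun c-commands this R-expression → coindexation would violate Principle C on *the editors₃*.
*the candidates₄*: the pronoun c-commands this R-expression → coindexation would violate Principle C on *the candidates₄*.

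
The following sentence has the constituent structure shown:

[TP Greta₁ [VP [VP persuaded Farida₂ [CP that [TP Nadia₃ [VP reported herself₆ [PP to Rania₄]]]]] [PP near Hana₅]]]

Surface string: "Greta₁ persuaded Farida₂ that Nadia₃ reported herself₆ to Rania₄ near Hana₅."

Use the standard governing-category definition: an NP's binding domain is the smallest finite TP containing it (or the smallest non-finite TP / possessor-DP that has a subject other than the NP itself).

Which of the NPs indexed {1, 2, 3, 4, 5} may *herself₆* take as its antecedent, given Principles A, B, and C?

{3}

*herself* is an anaphor, so Principle A applies: it must be bound in its binding domain.
Binding domain of *herself₆*: the embedded TP, whose subject is Nadia₃.
*Greta₁* c-commands the anaphor but is outside its binding domain → cannot satisfy Principle A.
*Farida₂* c-commands the anaphor but is outside its binding domain → cannot satisfy Principle A.
*Nadia₃* c-commands the anaphor within its binding domain → licit binder.
*Rania₄* does not c-command the anaphor → cannot bind it.
*Hana₅* does not c-command the anaphor → cannot bind it.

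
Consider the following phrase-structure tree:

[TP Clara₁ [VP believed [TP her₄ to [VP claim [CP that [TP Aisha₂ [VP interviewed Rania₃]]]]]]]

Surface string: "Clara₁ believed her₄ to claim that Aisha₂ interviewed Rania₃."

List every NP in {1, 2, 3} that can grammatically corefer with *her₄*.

none

*her* is a pronoun, so Principle B applies: it must be free in its binding domain.
Binding domain of *her₄*: the matrix TP, whose subject is Clara₁.
*Clara₁* c-commands the pronoun within its binding domain → coindexation would violate Principle B.
*Aisha₂*: the pronoun c-commands this R-expression → coindexation would violate Principle C on *Aisha₂*.
*Rania₃*: the pronoun c-commands this R-expression → coindexation would violate Principle C on *Rania₃*.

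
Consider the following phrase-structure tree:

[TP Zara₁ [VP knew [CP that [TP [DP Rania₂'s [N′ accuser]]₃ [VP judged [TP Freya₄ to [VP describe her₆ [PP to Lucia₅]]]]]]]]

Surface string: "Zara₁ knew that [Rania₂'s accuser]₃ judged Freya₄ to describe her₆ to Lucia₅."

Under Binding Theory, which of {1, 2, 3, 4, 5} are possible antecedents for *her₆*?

{1, 2, 3}

*her* is a pronoun, so Principle B applies: it must be free in its binding domain.
Binding domain of *her₆*: the embedded TP, whose subject is Freya₄.
*Zara₁* c-commands the pronoun but from outside its binding domain, and is not c-commanded by it → coindexation permitted.
*Rania₂* and the pronoun do not c-command one another → neither Principle B nor Principle C is at stake; coindexation permitted.
*[Rania₂'s accuser]₃* c-commands the pronoun but from outside its binding domain, and is not c-commanded by it → coindexation permitted.
*Freya₄* c-commands the pronoun within its binding domain → coindexation would violate Principle B.
*Lucia₅*: the pronoun c-commands this R-expression → coindexation would violate Principle C on *Lucia₅*.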